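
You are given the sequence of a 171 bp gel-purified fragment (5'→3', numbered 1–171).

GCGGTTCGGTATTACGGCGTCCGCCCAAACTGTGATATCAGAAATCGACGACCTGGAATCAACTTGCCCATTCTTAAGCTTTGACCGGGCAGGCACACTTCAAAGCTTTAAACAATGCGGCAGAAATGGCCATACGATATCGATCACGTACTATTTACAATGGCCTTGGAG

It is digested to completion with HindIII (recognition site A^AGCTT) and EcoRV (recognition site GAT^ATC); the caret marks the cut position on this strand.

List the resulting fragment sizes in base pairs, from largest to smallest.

40, 36, 35, 33, 27 bp

HindIII sites (AAGCTT) start at positions 76, 103.
HindIII cuts after the first base of each site, so after positions 76, 103.
EcoRV sites (GATATC) start at positions 34, 136.
EcoRV cuts after base 3 of each site, so after positions 36, 138.
Combined cut positions: 36, 76, 103, 138.
Linear molecule, 4 cuts → 5 fragments:
  1–36 → 36 bp
  37–76 → 40 bp
  77–103 → 27 bp
  104–138 → 35 bp
  139–171 → 33 bp
Sorted largest to smallest: 40, 36, 35, 33, 27 bp.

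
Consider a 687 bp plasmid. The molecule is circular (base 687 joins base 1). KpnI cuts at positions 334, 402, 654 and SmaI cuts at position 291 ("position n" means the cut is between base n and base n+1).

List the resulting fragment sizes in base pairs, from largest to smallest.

Combined cut positions (sorted): 291, 334, 402, 654.
Circular molecule, 4 cuts → 4 fragments:
  334 − 291 = 43 bp
  402 − 334 = 68 bp
  654 − 402 = 252 bp
  wrap: 687 − 654 + 291 = 324 bp
Sorted largest to smallest: 324, 252, 68, 43 bp.

324, 252, 68, 43 bp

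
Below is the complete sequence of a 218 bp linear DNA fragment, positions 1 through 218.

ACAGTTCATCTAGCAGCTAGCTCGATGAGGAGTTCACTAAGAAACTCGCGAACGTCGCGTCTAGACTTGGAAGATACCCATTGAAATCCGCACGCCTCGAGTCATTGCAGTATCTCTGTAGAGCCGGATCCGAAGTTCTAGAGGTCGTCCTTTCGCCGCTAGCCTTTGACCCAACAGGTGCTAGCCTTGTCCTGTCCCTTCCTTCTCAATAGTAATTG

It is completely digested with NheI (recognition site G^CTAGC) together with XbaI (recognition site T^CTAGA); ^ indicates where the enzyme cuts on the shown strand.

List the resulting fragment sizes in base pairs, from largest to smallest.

77, 44, 38, 22, 21, 16 bp

NheI sites (GCTAGC) start at positions 16, 158, 180.
NheI cuts after the first base of each site, so after positions 16, 158, 180.
XbaI sites (TCTAGA) start at positions 60, 137.
XbaI cuts after the first base of each site, so after positions 60, 137.
Combined cut positions: 16, 60, 137, 158, 180.
Linear molecule, 5 cuts → 6 fragments:
  1–16 → 16 bp
  17–60 → 44 bp
  61–137 → 77 bp
  138–158 → 21 bp
  159–180 → 22 bp
  181–218 → 38 bp
Sorted largest to smallest: 77, 44, 38, 22, 21, 16 bp.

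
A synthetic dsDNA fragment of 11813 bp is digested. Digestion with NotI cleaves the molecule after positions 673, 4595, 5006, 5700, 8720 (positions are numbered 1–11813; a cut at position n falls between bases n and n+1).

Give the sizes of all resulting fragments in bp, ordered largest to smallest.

Linear molecule, 5 cuts → 6 fragments:
  673 − 0 = 673 bp
  4595 − 673 = 3922 bp
  5006 − 4595 = 411 bp
  5700 − 5006 = 694 bp
  8720 − 5700 = 3020 bp
  11813 − 8720 = 3093 bp
Sorted largest to smallest: 3922, 3093, 3020, 694, 673, 411 bp.

3922, 3093, 3020, 694, 673, 411 bp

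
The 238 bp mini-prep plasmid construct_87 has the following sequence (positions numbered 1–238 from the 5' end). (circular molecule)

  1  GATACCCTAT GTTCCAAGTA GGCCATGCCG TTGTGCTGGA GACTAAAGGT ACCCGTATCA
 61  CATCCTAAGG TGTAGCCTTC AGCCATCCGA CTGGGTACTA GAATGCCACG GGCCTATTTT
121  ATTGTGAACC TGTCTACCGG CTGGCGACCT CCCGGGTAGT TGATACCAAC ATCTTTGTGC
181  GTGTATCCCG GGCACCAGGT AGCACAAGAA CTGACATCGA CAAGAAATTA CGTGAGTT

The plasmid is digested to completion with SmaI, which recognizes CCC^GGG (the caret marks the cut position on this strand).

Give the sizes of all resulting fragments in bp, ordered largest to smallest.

202, 36 bp

SmaI sites (CCCGGG) start at positions 151, 187.
SmaI cuts after base 3 of each site, so after positions 153, 189.
Circular molecule, 2 cuts → 2 fragments:
  154–189 → 36 bp
  190–238 then 1–153 → 49 + 153 = 202 bp
Sorted largest to smallest: 202, 36 bp.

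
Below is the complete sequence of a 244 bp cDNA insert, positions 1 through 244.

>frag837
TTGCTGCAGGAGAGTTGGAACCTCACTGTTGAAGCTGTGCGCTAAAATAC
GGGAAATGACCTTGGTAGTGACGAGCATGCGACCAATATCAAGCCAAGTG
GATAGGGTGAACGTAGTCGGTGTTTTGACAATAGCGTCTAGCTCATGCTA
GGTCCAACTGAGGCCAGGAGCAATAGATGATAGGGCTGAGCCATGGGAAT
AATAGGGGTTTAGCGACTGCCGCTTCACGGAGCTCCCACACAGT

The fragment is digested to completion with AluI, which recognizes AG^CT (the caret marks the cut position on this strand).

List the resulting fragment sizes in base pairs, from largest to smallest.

AluI sites (AGCT) start at positions 33, 140, 231.
AluI cuts after base 2 of each site, so after positions 34, 141, 232.
Linear molecule, 3 cuts → 4 fragments:
  1–34 → 34 bp
  35–141 → 107 bp
  142–232 → 91 bp
  233–244 → 12 bp
Sorted largest to smallest: 107, 91, 34, 12 bp.

107, 91, 34, 12 bp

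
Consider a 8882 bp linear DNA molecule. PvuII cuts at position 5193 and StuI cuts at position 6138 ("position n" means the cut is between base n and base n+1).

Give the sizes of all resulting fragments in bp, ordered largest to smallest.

5193, 2744, 945 bp

Combined cut positions (sorted): 5193, 6138.
Linear molecule, 2 cuts → 3 fragments:
  5193 − 0 = 5193 bp
  6138 − 5193 = 945 bp
  8882 − 6138 = 2744 bp
Sorted largest to smallest: 5193, 2744, 945 bp.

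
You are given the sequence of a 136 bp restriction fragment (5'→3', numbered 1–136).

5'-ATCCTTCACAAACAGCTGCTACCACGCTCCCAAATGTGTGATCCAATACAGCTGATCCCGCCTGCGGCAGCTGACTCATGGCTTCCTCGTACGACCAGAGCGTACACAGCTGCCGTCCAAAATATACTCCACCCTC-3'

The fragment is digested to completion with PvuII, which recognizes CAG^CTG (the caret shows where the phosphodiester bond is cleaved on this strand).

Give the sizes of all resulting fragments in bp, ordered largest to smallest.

PvuII sites (CAGCTG) start at positions 13, 49, 68, 107.
PvuII cuts after base 3 of each site, so after positions 15, 51, 70, 109.
Linear molecule, 4 cuts → 5 fragments:
  1–15 → 15 bp
  16–51 → 36 bp
  52–70 → 19 bp
  71–109 → 39 bp
  110–136 → 27 bp
Sorted largest to smallest: 39, 36, 27, 19, 15 bp.

39, 36, 27, 19, 15 bp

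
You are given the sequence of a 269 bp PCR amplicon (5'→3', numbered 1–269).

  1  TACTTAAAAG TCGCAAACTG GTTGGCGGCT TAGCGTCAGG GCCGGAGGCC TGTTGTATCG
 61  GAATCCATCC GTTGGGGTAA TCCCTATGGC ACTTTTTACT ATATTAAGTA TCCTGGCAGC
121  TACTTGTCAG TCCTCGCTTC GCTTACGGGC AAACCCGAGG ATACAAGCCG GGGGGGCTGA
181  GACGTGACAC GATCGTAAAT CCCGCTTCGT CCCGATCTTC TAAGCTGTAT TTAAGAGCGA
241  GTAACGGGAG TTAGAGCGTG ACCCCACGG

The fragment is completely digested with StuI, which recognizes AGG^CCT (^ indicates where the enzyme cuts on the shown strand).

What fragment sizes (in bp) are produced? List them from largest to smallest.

The StuI site (AGGCCT) starts at position 46.
StuI cuts after base 3 of each site, so after position 48.
Linear molecule, 1 cut → 2 fragments:
  1–48 → 48 bp
  49–269 → 221 bp
Sorted largest to smallest: 221, 48 bp.

221, 48 bp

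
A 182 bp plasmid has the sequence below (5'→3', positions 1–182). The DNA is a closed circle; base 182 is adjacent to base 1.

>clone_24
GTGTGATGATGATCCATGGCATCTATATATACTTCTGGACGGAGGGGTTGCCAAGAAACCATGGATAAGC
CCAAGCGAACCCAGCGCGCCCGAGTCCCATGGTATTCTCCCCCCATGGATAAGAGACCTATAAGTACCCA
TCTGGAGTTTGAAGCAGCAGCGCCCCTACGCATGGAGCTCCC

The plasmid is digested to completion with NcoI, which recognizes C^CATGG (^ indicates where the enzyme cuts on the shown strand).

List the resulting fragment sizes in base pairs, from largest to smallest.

NcoI sites (CCATGG) start at positions 14, 59, 97, 113.
NcoI cuts after the first base of each site, so after positions 14, 59, 97, 113.
Circular molecule, 4 cuts → 4 fragments:
  15–59 → 45 bp
  60–97 → 38 bp
  98–113 → 16 bp
  114–182 then 1–14 → 69 + 14 = 83 bp
Sorted largest to smallest: 83, 45, 38, 16 bp.

83, 45, 38, 16 bp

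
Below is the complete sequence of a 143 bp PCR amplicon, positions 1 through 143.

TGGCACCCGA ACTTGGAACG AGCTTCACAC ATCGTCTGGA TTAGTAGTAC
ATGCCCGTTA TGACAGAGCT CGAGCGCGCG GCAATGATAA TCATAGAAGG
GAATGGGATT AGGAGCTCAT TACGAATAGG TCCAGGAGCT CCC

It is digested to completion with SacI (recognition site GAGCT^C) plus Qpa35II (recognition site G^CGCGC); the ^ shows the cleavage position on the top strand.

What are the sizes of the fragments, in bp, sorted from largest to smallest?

SacI sites (GAGCTC) start at positions 66, 113, 136.
SacI cuts after base 5 of each site (before the last base), so after positions 70, 117, 140.
The Qpa35II site (GCGCGC) starts at position 74.
Qpa35II cuts after the first base of each site, so after position 74.
Combined cut positions: 70, 74, 117, 140.
Linear molecule, 4 cuts → 5 fragments:
  1–70 → 70 bp
  71–74 → 4 bp
  75–117 → 43 bp
  118–140 → 23 bp
  141–143 → 3 bp
Sorted largest to smallest: 70, 43, 23, 4, 3 bp.

70, 43, 23, 4, 3 bp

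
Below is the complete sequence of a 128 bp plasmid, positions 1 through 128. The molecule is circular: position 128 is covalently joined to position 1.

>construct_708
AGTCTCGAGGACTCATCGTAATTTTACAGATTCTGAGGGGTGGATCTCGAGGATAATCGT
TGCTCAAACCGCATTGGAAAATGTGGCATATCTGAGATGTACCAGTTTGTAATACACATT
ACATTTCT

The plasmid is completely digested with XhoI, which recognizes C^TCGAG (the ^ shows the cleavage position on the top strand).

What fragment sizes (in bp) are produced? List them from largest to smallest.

XhoI sites (CTCGAG) start at positions 4, 46.
XhoI cuts after the first base of each site, so after positions 4, 46.
Circular molecule, 2 cuts → 2 fragments:
  5–46 → 42 bp
  47–128 then 1–4 → 82 + 4 = 86 bp
Sorted largest to smallest: 86, 42 bp.

86, 42 bp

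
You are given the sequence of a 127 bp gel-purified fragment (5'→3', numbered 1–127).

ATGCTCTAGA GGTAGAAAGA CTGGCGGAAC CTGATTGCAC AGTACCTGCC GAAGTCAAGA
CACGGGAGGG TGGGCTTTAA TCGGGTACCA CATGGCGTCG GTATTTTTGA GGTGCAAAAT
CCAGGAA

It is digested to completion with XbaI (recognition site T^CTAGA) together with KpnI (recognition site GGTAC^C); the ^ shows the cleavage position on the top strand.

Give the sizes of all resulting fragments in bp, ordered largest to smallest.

The XbaI site (TCTAGA) starts at position 5.
XbaI cuts after the first base of each site, so after position 5.
The KpnI site (GGTACC) starts at position 84.
KpnI cuts after base 5 of each site (before the last base), so after position 88.
Combined cut positions: 5, 88.
Linear molecule, 2 cuts → 3 fragments:
  1–5 → 5 bp
  6–88 → 83 bp
  89–127 → 39 bp
Sorted largest to smallest: 83, 39, 5 bp.

83, 39, 5 bp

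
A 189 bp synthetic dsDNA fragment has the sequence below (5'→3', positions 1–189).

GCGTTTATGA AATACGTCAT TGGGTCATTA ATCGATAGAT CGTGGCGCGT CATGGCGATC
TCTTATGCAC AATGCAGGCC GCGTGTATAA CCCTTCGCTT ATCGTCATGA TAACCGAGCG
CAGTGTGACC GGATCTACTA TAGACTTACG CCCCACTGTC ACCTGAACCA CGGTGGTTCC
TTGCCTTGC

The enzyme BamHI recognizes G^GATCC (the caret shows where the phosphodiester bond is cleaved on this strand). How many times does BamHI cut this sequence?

No occurrence of GGATCC is present in the sequence.
BamHI does not cut: 0 sites.

0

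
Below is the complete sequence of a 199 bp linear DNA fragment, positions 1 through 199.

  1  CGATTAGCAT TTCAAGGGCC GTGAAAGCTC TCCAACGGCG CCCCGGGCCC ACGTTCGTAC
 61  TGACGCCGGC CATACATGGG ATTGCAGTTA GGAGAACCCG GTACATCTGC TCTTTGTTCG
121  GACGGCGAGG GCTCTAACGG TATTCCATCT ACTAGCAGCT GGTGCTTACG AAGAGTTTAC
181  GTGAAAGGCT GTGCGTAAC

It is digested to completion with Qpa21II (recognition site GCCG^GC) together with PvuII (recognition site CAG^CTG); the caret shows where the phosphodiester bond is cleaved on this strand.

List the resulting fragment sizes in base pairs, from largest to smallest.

90, 68, 41 bp

The Qpa21II site (GCCGGC) starts at position 65.
Qpa21II cuts after base 4 of each site, so after position 68.
The PvuII site (CAGCTG) starts at position 156.
PvuII cuts after base 3 of each site, so after position 158.
Combined cut positions: 68, 158.
Linear molecule, 2 cuts → 3 fragments:
  1–68 → 68 bp
  69–158 → 90 bp
  159–199 → 41 bp
Sorted largest to smallest: 90, 68, 41 bp.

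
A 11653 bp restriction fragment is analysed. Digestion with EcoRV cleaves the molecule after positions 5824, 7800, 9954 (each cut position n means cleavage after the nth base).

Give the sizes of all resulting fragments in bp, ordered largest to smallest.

5824, 2154, 1976, 1699 bp

Linear molecule, 3 cuts → 4 fragments:
  5824 − 0 = 5824 bp
  7800 − 5824 = 1976 bp
  9954 − 7800 = 2154 bp
  11653 − 9954 = 1699 bp
Sorted largest to smallest: 5824, 2154, 1976, 1699 bp.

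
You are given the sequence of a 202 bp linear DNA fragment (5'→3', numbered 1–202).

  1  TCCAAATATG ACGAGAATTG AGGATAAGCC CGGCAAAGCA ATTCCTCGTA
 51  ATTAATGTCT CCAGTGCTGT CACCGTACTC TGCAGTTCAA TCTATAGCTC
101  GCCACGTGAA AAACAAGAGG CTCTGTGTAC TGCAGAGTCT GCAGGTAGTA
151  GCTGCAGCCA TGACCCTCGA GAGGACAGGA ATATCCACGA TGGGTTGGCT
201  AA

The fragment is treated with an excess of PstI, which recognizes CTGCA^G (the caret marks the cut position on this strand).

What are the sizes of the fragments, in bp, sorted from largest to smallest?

84, 50, 46, 13, 9 bp

PstI sites (CTGCAG) start at positions 80, 130, 139, 152.
PstI cuts after base 5 of each site (before the last base), so after positions 84, 134, 143, 156.
Linear molecule, 4 cuts → 5 fragments:
  1–84 → 84 bp
  85–134 → 50 bp
  135–143 → 9 bp
  144–156 → 13 bp
  157–202 → 46 bp
Sorted largest to smallest: 84, 50, 46, 13, 9 bp.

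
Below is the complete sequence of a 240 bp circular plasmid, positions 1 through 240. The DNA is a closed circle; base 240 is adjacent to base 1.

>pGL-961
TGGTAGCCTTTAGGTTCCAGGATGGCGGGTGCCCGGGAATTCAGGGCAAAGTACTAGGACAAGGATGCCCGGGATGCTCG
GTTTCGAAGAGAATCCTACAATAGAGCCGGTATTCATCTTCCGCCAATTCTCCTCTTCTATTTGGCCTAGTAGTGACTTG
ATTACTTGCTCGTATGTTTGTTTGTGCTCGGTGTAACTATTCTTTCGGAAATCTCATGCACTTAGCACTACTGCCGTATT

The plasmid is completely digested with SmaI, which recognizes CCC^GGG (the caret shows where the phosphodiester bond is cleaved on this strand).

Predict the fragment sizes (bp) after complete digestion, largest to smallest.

SmaI sites (CCCGGG) start at positions 32, 68.
SmaI cuts after base 3 of each site, so after positions 34, 70.
Circular molecule, 2 cuts → 2 fragments:
  35–70 → 36 bp
  71–240 then 1–34 → 170 + 34 = 204 bp
Sorted largest to smallest: 204, 36 bp.

204, 36 bp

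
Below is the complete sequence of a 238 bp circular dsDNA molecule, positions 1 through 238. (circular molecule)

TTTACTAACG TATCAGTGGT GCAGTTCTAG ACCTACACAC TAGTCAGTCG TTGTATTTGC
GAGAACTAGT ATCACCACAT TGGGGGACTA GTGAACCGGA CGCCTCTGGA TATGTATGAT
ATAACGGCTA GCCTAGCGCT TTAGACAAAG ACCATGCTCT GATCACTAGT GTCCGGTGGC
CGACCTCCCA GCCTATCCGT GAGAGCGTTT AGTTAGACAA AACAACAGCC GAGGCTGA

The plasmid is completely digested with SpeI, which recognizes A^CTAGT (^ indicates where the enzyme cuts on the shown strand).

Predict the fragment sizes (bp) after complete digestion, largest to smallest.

SpeI sites (ACTAGT) start at positions 39, 65, 87, 165.
SpeI cuts after the first base of each site, so after positions 39, 65, 87, 165.
Circular molecule, 4 cuts → 4 fragments:
  40–65 → 26 bp
  66–87 → 22 bp
  88–165 → 78 bp
  166–238 then 1–39 → 73 + 39 = 112 bp
Sorted largest to smallest: 112, 78, 26, 22 bp.

112, 78, 26, 22 bp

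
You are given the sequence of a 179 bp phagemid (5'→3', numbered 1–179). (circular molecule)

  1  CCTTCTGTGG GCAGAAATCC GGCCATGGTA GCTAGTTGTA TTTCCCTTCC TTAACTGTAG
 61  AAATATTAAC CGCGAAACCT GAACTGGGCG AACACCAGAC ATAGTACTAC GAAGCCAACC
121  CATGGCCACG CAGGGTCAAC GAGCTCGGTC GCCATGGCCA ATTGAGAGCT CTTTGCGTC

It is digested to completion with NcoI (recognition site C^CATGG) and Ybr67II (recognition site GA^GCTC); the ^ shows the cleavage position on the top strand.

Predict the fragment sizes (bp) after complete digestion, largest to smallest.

97, 35, 22, 15, 10 bp

NcoI sites (CCATGG) start at positions 23, 120, 152.
NcoI cuts after the first base of each site, so after positions 23, 120, 152.
Ybr67II sites (GAGCTC) start at positions 141, 166.
Ybr67II cuts after base 2 of each site, so after positions 142, 167.
Combined cut positions: 23, 120, 142, 152, 167.
Circular molecule, 5 cuts → 5 fragments:
  24–120 → 97 bp
  121–142 → 22 bp
  143–152 → 10 bp
  153–167 → 15 bp
  168–179 then 1–23 → 12 + 23 = 35 bp
Sorted largest to smallest: 97, 35, 22, 15, 10 bp.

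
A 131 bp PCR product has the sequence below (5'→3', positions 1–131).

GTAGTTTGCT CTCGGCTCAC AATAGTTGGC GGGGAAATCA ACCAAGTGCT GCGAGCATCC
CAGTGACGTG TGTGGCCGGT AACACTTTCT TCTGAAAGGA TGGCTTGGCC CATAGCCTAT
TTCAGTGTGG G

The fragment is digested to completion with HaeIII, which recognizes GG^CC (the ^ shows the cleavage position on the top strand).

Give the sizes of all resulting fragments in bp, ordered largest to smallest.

HaeIII sites (GGCC) start at positions 74, 107.
HaeIII cuts after base 2 of each site, so after positions 75, 108.
Linear molecule, 2 cuts → 3 fragments:
  1–75 → 75 bp
  76–108 → 33 bp
  109–131 → 23 bp
Sorted largest to smallest: 75, 33, 23 bp.

75, 33, 23 bp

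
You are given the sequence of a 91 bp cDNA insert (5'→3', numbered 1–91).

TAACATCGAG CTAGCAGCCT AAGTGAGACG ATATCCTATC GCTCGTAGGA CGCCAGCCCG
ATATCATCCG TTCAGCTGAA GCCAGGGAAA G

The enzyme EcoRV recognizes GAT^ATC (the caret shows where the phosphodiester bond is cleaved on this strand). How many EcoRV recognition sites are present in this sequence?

GATATC occurs starting at positions 30, 60.
EcoRV cuts at 2 sites.

2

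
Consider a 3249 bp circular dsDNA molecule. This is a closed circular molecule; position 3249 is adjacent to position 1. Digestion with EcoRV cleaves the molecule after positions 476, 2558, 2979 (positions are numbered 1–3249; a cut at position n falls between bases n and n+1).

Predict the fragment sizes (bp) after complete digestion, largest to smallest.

Circular molecule, 3 cuts → 3 fragments:
  2558 − 476 = 2082 bp
  2979 − 2558 = 421 bp
  wrap: 3249 − 2979 + 476 = 746 bp
Sorted largest to smallest: 2082, 746, 421 bp.

2082, 746, 421 bp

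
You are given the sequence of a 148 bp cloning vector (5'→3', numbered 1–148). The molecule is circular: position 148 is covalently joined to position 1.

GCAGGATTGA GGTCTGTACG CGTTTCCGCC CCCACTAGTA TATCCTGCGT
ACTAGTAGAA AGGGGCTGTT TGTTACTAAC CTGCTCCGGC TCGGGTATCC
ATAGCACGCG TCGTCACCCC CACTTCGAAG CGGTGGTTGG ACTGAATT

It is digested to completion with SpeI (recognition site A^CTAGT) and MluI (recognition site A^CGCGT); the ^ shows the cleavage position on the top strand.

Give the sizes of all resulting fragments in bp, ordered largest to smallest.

SpeI sites (ACTAGT) start at positions 34, 51.
SpeI cuts after the first base of each site, so after positions 34, 51.
MluI sites (ACGCGT) start at positions 18, 106.
MluI cuts after the first base of each site, so after positions 18, 106.
Combined cut positions: 18, 34, 51, 106.
Circular molecule, 4 cuts → 4 fragments:
  19–34 → 16 bp
  35–51 → 17 bp
  52–106 → 55 bp
  107–148 then 1–18 → 42 + 18 = 60 bp
Sorted largest to smallest: 60, 55, 17, 16 bp.

60, 55, 17, 16 bp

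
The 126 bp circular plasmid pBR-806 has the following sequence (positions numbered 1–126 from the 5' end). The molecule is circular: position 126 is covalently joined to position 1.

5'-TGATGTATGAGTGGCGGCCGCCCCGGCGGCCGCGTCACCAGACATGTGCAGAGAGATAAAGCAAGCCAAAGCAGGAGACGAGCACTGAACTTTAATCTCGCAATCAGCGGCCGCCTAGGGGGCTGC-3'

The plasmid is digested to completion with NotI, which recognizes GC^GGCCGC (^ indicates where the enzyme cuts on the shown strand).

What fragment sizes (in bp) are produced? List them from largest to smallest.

NotI sites (GCGGCCGC) start at positions 14, 26, 107.
NotI cuts after base 2 of each site, so after positions 15, 27, 108.
Circular molecule, 3 cuts → 3 fragments:
  16–27 → 12 bp
  28–108 → 81 bp
  109–126 then 1–15 → 18 + 15 = 33 bp
Sorted largest to smallest: 81, 33, 12 bp.

81, 33, 12 bp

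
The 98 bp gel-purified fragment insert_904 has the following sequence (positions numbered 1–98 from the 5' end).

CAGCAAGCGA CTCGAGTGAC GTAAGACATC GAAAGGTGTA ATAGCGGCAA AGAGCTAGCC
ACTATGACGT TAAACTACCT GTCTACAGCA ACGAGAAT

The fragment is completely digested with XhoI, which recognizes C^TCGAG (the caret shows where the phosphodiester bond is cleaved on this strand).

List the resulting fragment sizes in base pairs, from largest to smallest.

The XhoI site (CTCGAG) starts at position 11.
XhoI cuts after the first base of each site, so after position 11.
Linear molecule, 1 cut → 2 fragments:
  1–11 → 11 bp
  12–98 → 87 bp
Sorted largest to smallest: 87, 11 bp.

87, 11 bp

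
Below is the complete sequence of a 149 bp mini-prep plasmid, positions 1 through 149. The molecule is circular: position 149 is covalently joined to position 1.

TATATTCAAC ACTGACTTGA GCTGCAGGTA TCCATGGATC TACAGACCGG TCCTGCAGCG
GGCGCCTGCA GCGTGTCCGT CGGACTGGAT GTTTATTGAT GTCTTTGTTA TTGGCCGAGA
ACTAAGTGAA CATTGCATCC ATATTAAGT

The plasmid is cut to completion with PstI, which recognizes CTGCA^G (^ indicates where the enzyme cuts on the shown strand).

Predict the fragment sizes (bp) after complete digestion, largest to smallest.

105, 31, 13 bp

PstI sites (CTGCAG) start at positions 22, 53, 66.
PstI cuts after base 5 of each site (before the last base), so after positions 26, 57, 70.
Circular molecule, 3 cuts → 3 fragments:
  27–57 → 31 bp
  58–70 → 13 bp
  71–149 then 1–26 → 79 + 26 = 105 bp
Sorted largest to smallest: 105, 31, 13 bp.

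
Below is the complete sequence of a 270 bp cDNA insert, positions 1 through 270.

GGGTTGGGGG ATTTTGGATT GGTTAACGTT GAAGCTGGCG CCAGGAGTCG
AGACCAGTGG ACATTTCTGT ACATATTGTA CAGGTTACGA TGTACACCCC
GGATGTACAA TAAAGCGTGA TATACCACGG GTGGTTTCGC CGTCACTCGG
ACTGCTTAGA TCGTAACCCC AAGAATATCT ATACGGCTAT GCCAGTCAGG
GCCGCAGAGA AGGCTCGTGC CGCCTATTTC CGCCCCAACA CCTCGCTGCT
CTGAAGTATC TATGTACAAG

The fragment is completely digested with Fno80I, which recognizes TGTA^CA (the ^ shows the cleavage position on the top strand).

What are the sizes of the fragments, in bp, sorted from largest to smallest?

Fno80I sites (TGTACA) start at positions 68, 77, 91, 104, 263.
Fno80I cuts after base 4 of each site, so after positions 71, 80, 94, 107, 266.
Linear molecule, 5 cuts → 6 fragments:
  1–71 → 71 bp
  72–80 → 9 bp
  81–94 → 14 bp
  95–107 → 13 bp
  108–266 → 159 bp
  267–270 → 4 bp
Sorted largest to smallest: 159, 71, 14, 13, 9, 4 bp.

159, 71, 14, 13, 9, 4 bp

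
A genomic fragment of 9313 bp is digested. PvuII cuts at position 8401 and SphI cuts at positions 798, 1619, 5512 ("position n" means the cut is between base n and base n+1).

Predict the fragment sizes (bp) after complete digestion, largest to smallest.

3893, 2889, 912, 821, 798 bp

Combined cut positions (sorted): 798, 1619, 5512, 8401.
Linear molecule, 4 cuts → 5 fragments:
  798 − 0 = 798 bp
  1619 − 798 = 821 bp
  5512 − 1619 = 3893 bp
  8401 − 5512 = 2889 bp
  9313 − 8401 = 912 bp
Sorted largest to smallest: 3893, 2889, 912, 821, 798 bp.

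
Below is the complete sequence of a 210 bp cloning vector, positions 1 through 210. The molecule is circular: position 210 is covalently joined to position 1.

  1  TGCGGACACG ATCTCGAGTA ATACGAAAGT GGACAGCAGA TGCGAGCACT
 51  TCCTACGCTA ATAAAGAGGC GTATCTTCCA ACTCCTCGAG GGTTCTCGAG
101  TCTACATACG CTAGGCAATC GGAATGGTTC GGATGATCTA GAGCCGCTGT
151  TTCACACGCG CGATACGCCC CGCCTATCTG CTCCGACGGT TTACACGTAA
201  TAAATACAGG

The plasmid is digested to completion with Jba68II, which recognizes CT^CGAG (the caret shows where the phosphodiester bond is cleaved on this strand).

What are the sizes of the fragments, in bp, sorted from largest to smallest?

Jba68II sites (CTCGAG) start at positions 13, 85, 95.
Jba68II cuts after base 2 of each site, so after positions 14, 86, 96.
Circular molecule, 3 cuts → 3 fragments:
  15–86 → 72 bp
  87–96 → 10 bp
  97–210 then 1–14 → 114 + 14 = 128 bp
Sorted largest to smallest: 128, 72, 10 bp.

128, 72, 10 bp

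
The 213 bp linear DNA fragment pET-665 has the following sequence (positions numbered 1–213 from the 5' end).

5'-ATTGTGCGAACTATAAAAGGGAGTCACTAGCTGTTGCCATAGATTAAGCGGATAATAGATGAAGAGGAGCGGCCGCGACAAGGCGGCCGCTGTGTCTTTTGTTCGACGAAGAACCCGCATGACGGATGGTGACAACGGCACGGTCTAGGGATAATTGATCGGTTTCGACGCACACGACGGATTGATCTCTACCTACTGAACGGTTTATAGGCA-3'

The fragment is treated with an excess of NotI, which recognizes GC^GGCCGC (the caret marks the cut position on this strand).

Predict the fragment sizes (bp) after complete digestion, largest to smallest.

129, 70, 14 bp

NotI sites (GCGGCCGC) start at positions 69, 83.
NotI cuts after base 2 of each site, so after positions 70, 84.
Linear molecule, 2 cuts → 3 fragments:
  1–70 → 70 bp
  71–84 → 14 bp
  85–213 → 129 bp
Sorted largest to smallest: 129, 70, 14 bp.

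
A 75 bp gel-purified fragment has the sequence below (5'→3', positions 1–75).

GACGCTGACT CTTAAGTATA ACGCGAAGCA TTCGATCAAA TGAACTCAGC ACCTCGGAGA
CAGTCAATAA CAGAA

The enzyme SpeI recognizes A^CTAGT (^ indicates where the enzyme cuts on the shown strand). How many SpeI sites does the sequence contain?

0

No occurrence of ACTAGT is present in the sequence.
SpeI does not cut: 0 sites.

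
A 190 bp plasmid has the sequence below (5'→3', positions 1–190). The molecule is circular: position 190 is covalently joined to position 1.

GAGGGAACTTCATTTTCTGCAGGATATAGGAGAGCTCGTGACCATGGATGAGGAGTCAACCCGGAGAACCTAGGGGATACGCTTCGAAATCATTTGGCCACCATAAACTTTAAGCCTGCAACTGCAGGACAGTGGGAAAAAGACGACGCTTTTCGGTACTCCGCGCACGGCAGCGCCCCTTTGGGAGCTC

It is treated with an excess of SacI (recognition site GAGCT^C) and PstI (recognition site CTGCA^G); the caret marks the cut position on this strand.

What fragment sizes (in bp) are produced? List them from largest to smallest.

SacI sites (GAGCTC) start at positions 32, 185.
SacI cuts after base 5 of each site (before the last base), so after positions 36, 189.
PstI sites (CTGCAG) start at positions 17, 122.
PstI cuts after base 5 of each site (before the last base), so after positions 21, 126.
Combined cut positions: 21, 36, 126, 189.
Circular molecule, 4 cuts → 4 fragments:
  22–36 → 15 bp
  37–126 → 90 bp
  127–189 → 63 bp
  190–190 then 1–21 → 1 + 21 = 22 bp
Sorted largest to smallest: 90, 63, 22, 15 bp.

90, 63, 22, 15 bp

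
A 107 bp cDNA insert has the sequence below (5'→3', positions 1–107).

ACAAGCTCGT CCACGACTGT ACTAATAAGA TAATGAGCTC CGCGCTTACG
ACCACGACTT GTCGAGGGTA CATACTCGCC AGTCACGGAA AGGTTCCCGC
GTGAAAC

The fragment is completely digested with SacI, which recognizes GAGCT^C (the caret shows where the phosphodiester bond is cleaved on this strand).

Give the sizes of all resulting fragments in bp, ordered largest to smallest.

68, 39 bp

The SacI site (GAGCTC) starts at position 35.
SacI cuts after base 5 of each site (before the last base), so after position 39.
Linear molecule, 1 cut → 2 fragments:
  1–39 → 39 bp
  40–107 → 68 bp
Sorted largest to smallest: 68, 39 bp.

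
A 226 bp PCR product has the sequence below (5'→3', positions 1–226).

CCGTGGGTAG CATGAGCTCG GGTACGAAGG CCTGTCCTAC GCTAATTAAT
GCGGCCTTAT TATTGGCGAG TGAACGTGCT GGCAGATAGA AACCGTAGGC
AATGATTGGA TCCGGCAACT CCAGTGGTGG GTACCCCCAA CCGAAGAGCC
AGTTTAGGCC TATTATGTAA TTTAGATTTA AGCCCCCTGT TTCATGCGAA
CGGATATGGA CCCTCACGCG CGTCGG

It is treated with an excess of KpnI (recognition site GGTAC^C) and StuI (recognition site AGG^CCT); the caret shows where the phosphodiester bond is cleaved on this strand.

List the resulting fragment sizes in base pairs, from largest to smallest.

The KpnI site (GGTACC) starts at position 130.
KpnI cuts after base 5 of each site (before the last base), so after position 134.
StuI sites (AGGCCT) start at positions 28, 156.
StuI cuts after base 3 of each site, so after positions 30, 158.
Combined cut positions: 30, 134, 158.
Linear molecule, 3 cuts → 4 fragments:
  1–30 → 30 bp
  31–134 → 104 bp
  135–158 → 24 bp
  159–226 → 68 bp
Sorted largest to smallest: 104, 68, 30, 24 bp.

104, 68, 30, 24 bp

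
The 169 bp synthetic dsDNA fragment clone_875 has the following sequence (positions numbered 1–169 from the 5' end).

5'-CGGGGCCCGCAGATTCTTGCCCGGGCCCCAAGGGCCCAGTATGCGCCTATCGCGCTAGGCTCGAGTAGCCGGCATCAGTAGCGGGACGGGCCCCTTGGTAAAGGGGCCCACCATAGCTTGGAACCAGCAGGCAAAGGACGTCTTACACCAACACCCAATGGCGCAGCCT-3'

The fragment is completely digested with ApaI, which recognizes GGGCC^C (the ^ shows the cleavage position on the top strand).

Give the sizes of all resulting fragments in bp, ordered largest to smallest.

ApaI sites (GGGCCC) start at positions 3, 23, 32, 88, 104.
ApaI cuts after base 5 of each site (before the last base), so after positions 7, 27, 36, 92, 108.
Linear molecule, 5 cuts → 6 fragments:
  1–7 → 7 bp
  8–27 → 20 bp
  28–36 → 9 bp
  37–92 → 56 bp
  93–108 → 16 bp
  109–169 → 61 bp
Sorted largest to smallest: 61, 56, 20, 16, 9, 7 bp.

61, 56, 20, 16, 9, 7 bp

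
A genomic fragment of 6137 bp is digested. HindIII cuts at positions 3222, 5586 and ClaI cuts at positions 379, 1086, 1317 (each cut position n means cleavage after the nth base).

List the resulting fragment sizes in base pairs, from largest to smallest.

Combined cut positions (sorted): 379, 1086, 1317, 3222, 5586.
Linear molecule, 5 cuts → 6 fragments:
  379 − 0 = 379 bp
  1086 − 379 = 707 bp
  1317 − 1086 = 231 bp
  3222 − 1317 = 1905 bp
  5586 − 3222 = 2364 bp
  6137 − 5586 = 551 bp
Sorted largest to smallest: 2364, 1905, 707, 551, 379, 231 bp.

2364, 1905, 707, 551, 379, 231 bp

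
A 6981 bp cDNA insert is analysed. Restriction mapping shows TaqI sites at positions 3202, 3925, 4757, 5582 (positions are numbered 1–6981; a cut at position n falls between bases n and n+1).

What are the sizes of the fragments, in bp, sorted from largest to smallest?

3202, 1399, 832, 825, 723 bp

Linear molecule, 4 cuts → 5 fragments:
  3202 − 0 = 3202 bp
  3925 − 3202 = 723 bp
  4757 − 3925 = 832 bp
  5582 − 4757 = 825 bp
  6981 − 5582 = 1399 bp
Sorted largest to smallest: 3202, 1399, 832, 825, 723 bp.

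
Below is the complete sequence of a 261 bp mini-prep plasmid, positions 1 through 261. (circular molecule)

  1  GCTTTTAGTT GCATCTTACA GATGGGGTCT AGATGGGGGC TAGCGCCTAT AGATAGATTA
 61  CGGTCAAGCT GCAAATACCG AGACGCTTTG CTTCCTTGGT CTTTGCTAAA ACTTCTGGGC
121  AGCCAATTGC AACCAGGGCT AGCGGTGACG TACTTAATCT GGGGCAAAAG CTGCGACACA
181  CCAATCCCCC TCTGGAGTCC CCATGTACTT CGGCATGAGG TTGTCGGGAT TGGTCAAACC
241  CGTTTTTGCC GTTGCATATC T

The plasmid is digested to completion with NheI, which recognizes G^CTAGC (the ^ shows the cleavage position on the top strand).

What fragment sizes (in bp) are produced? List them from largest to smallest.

NheI sites (GCTAGC) start at positions 39, 138.
NheI cuts after the first base of each site, so after positions 39, 138.
Circular molecule, 2 cuts → 2 fragments:
  40–138 → 99 bp
  139–261 then 1–39 → 123 + 39 = 162 bp
Sorted largest to smallest: 162, 99 bp.

162, 99 bp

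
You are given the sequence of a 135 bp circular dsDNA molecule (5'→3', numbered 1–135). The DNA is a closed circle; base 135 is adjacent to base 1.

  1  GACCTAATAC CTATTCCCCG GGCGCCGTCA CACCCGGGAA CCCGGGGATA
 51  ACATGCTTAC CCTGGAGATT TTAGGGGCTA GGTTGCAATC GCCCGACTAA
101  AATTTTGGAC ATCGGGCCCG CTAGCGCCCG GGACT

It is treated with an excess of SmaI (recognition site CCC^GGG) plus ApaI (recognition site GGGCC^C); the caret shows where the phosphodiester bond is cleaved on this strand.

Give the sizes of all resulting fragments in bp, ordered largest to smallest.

75, 25, 16, 11, 8 bp

SmaI sites (CCCGGG) start at positions 17, 33, 41, 127.
SmaI cuts after base 3 of each site, so after positions 19, 35, 43, 129.
The ApaI site (GGGCCC) starts at position 114.
ApaI cuts after base 5 of each site (before the last base), so after position 118.
Combined cut positions: 19, 35, 43, 118, 129.
Circular molecule, 5 cuts → 5 fragments:
  20–35 → 16 bp
  36–43 → 8 bp
  44–118 → 75 bp
  119–129 → 11 bp
  130–135 then 1–19 → 6 + 19 = 25 bp
Sorted largest to smallest: 75, 25, 16, 11, 8 bp.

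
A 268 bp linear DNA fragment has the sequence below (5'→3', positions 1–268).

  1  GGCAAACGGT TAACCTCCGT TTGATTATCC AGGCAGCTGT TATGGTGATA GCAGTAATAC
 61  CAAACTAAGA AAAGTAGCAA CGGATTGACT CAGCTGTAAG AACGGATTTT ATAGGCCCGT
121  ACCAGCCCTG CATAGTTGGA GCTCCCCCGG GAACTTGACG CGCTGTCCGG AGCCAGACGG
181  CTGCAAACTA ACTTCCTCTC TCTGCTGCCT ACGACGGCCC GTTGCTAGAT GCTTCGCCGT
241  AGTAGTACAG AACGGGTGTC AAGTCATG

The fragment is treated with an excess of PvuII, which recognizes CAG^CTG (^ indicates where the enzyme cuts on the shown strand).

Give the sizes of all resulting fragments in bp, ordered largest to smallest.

PvuII sites (CAGCTG) start at positions 34, 91.
PvuII cuts after base 3 of each site, so after positions 36, 93.
Linear molecule, 2 cuts → 3 fragments:
  1–36 → 36 bp
  37–93 → 57 bp
  94–268 → 175 bp
Sorted largest to smallest: 175, 57, 36 bp.

175, 57, 36 bp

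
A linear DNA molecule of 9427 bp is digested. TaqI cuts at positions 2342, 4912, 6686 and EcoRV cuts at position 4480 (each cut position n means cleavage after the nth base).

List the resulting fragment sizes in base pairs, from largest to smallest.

2741, 2342, 2138, 1774, 432 bp

Combined cut positions (sorted): 2342, 4480, 4912, 6686.
Linear molecule, 4 cuts → 5 fragments:
  2342 − 0 = 2342 bp
  4480 − 2342 = 2138 bp
  4912 − 4480 = 432 bp
  6686 − 4912 = 1774 bp
  9427 − 6686 = 2741 bp
Sorted largest to smallest: 2741, 2342, 2138, 1774, 432 bp.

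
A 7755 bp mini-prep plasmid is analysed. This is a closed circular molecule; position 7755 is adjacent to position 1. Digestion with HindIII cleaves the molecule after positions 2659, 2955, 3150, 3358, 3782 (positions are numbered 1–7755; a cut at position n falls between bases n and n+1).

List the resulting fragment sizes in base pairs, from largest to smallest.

Circular molecule, 5 cuts → 5 fragments:
  2955 − 2659 = 296 bp
  3150 − 2955 = 195 bp
  3358 − 3150 = 208 bp
  3782 − 3358 = 424 bp
  wrap: 7755 − 3782 + 2659 = 6632 bp
Sorted largest to smallest: 6632, 424, 296, 208, 195 bp.

6632, 424, 296, 208, 195 bp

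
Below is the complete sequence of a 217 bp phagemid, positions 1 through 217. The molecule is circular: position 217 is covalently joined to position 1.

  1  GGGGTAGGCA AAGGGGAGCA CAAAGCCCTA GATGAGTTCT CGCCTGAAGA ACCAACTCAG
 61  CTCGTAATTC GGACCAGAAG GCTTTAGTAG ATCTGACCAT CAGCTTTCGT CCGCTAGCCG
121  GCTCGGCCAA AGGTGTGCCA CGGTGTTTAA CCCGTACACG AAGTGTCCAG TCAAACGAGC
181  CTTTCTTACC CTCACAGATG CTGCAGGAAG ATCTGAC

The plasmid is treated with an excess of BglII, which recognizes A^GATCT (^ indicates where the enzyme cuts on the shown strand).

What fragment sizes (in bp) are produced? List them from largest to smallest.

120, 97 bp

BglII sites (AGATCT) start at positions 89, 209.
BglII cuts after the first base of each site, so after positions 89, 209.
Circular molecule, 2 cuts → 2 fragments:
  90–209 → 120 bp
  210–217 then 1–89 → 8 + 89 = 97 bp
Sorted largest to smallest: 120, 97 bp.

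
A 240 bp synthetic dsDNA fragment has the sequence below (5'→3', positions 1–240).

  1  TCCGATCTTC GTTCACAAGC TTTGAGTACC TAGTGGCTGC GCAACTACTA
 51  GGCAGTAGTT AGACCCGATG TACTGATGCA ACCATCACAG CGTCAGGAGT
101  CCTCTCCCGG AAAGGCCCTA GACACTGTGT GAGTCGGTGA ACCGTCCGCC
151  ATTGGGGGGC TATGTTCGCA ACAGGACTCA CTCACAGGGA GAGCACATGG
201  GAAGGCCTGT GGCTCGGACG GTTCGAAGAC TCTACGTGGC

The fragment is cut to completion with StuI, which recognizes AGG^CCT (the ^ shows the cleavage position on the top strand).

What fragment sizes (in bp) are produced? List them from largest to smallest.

The StuI site (AGGCCT) starts at position 203.
StuI cuts after base 3 of each site, so after position 205.
Linear molecule, 1 cut → 2 fragments:
  1–205 → 205 bp
  206–240 → 35 bp
Sorted largest to smallest: 205, 35 bp.

205, 35 bp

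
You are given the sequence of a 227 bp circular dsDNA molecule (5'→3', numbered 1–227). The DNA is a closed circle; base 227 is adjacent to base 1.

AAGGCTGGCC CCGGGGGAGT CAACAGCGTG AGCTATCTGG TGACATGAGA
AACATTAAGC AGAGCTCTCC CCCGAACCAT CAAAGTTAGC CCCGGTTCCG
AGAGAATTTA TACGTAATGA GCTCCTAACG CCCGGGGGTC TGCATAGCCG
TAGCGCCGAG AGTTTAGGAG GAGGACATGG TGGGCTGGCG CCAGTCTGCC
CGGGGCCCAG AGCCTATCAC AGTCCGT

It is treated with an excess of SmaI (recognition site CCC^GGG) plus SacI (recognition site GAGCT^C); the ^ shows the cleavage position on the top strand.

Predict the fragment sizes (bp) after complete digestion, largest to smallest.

68, 57, 54, 38, 10 bp

SmaI sites (CCCGGG) start at positions 10, 131, 199.
SmaI cuts after base 3 of each site, so after positions 12, 133, 201.
SacI sites (GAGCTC) start at positions 62, 119.
SacI cuts after base 5 of each site (before the last base), so after positions 66, 123.
Combined cut positions: 12, 66, 123, 133, 201.
Circular molecule, 5 cuts → 5 fragments:
  13–66 → 54 bp
  67–123 → 57 bp
  124–133 → 10 bp
  134–201 → 68 bp
  202–227 then 1–12 → 26 + 12 = 38 bp
Sorted largest to smallest: 68, 57, 54, 38, 10 bp.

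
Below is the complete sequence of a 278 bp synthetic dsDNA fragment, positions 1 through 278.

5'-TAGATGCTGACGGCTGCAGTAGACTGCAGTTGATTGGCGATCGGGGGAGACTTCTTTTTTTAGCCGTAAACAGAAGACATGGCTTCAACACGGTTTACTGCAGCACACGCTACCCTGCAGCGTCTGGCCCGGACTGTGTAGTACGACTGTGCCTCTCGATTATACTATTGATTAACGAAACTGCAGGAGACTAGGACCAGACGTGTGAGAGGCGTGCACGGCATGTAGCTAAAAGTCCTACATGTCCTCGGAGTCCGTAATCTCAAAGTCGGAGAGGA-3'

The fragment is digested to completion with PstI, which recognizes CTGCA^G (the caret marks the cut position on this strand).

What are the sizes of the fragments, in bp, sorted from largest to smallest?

PstI sites (CTGCAG) start at positions 14, 24, 98, 115, 181.
PstI cuts after base 5 of each site (before the last base), so after positions 18, 28, 102, 119, 185.
Linear molecule, 5 cuts → 6 fragments:
  1–18 → 18 bp
  19–28 → 10 bp
  29–102 → 74 bp
  103–119 → 17 bp
  120–185 → 66 bp
  186–278 → 93 bp
Sorted largest to smallest: 93, 74, 66, 18, 17, 10 bp.

93, 74, 66, 18, 17, 10 bp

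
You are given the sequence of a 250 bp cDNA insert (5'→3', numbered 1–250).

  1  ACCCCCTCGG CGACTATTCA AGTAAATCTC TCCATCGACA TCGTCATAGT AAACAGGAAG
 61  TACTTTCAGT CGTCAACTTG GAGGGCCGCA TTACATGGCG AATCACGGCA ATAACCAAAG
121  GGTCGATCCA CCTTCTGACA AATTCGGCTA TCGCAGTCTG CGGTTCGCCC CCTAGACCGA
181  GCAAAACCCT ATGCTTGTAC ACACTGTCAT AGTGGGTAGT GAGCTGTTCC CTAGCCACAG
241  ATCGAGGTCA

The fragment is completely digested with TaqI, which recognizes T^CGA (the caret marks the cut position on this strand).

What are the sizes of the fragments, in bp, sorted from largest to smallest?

119, 88, 35, 8 bp

TaqI sites (TCGA) start at positions 35, 123, 242.
TaqI cuts after the first base of each site, so after positions 35, 123, 242.
Linear molecule, 3 cuts → 4 fragments:
  1–35 → 35 bp
  36–123 → 88 bp
  124–242 → 119 bp
  243–250 → 8 bp
Sorted largest to smallest: 119, 88, 35, 8 bp.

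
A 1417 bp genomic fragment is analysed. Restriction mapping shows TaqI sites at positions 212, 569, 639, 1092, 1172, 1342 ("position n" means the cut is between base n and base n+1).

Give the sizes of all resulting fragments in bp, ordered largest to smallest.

453, 357, 212, 170, 80, 75, 70 bp

Linear molecule, 6 cuts → 7 fragments:
  212 − 0 = 212 bp
  569 − 212 = 357 bp
  639 − 569 = 70 bp
  1092 − 639 = 453 bp
  1172 − 1092 = 80 bp
  1342 − 1172 = 170 bp
  1417 − 1342 = 75 bp
Sorted largest to smallest: 453, 357, 212, 170, 80, 75, 70 bp.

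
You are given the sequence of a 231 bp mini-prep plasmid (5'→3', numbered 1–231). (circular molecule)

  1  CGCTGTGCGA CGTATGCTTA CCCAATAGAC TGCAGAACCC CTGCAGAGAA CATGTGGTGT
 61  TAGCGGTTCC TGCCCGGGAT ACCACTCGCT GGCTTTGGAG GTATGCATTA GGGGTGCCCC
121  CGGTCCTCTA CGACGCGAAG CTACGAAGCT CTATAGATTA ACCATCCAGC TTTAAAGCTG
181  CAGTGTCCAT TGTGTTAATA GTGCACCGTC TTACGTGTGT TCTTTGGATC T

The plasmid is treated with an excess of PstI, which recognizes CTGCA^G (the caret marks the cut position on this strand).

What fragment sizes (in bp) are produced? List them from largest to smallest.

137, 83, 11 bp

PstI sites (CTGCAG) start at positions 30, 41, 178.
PstI cuts after base 5 of each site (before the last base), so after positions 34, 45, 182.
Circular molecule, 3 cuts → 3 fragments:
  35–45 → 11 bp
  46–182 → 137 bp
  183–231 then 1–34 → 49 + 34 = 83 bp
Sorted largest to smallest: 137, 83, 11 bp.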